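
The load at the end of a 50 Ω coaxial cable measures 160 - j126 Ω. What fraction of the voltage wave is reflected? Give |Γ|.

|Γ| ≈ 0.683

Γ = (Z_L − Z_0)/(Z_L + Z_0) = (110 − j126)/(210 − j126)
|Γ| = 167/245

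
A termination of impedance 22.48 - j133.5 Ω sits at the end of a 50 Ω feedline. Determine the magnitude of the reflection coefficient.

Γ = (Z_L − Z_0)/(Z_L + Z_0) = (-27.52 − j133.5)/(72.48 − j133.5)
|Γ| = 136/152

|Γ| ≈ 0.897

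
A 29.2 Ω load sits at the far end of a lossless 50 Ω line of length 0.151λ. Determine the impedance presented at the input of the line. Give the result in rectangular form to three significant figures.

Z_in ≈ 51.7 + j27.6 Ω

βl = 2π × 0.151 = 54.4°
tan(βl) = tan(54.4°) = 1.39
Z_in = Z_0·(Z_L + jZ_0·tanβl)/(Z_0 + jZ_L·tanβl)
     = 50·(29.2 + j69.7)/(50 + j40.7)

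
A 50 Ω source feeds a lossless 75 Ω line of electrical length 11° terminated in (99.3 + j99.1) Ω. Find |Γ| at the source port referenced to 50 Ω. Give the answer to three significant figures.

tan(βl) = 0.194
Z_in = Z_0·(Z_L + jZ_0·tanβl)/(Z_0 + jZ_L·tanβl) = 167 + j95.3 Ω
Γ_s = (Z_in − Z_s)/(Z_in + Z_s) = (117 + j95.3)/(217 + j95.3), |Γ_s| = 0.636

|Γ| ≈ 0.636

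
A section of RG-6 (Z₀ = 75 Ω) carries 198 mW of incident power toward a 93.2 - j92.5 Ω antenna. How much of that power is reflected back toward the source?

P_reflected ≈ 47.8 mW

|Γ| = |(18.2 − j92.5)/(168.2 − j92.5)| = 0.491
|Γ|² = 0.241
P_refl = |Γ|²·P_inc = 47.8 mW, P_del = (1 − |Γ|²)·P_inc = 150 mW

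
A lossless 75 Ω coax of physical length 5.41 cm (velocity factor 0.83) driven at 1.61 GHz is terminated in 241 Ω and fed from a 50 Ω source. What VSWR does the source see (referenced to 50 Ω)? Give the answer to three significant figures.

VSWR ≈ 3.12

λ = v/f = 0.83·c / 1.61 GHz = 0.155 m
βl = 2π·l/λ = 2π × 0.35 = 126°
tan(βl) = -1.38
Z_in = Z_0·(Z_L + jZ_0·tanβl)/(Z_0 + jZ_L·tanβl) = 33.9 + j46.7 Ω
Γ_s = (Z_in − Z_s)/(Z_in + Z_s) = (-16.1 + j46.7)/(83.9 + j46.7), |Γ_s| = 0.515
VSWR = (1 + |Γ_s|)/(1 − |Γ_s|)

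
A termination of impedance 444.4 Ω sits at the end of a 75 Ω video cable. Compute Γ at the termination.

Γ = (Z_L − Z_0)/(Z_L + Z_0) = (444.4 − 75)/(444.4 + 75) = 369.4/519.4

Γ = 0.711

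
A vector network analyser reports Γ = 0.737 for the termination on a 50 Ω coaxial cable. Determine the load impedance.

Z_L ≈ 330 Ω

Z_L = Z_0·(1 + Γ)/(1 − Γ) = 50·(1.74)/(0.263)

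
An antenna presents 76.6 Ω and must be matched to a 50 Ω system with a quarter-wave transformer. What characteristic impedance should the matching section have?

Z_qwt = √(Z_0·R_L) = √(50 × 76.6) = √3830

Z_qwt ≈ 61.9 Ω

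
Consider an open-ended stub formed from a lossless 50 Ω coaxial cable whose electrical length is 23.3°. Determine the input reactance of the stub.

tan(βl) = 0.431
For an open-ended stub, Z_in = −jZ_0·cot(βl) = −jZ_0/tan(βl)

X_in ≈ -116 Ω (capacitive)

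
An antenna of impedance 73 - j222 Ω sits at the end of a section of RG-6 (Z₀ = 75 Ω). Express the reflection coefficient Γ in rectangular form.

Γ ≈ 0.688 − j0.468

Γ = (Z_L − Z_0)/(Z_L + Z_0) = (-2 − j222)/(148 − j222)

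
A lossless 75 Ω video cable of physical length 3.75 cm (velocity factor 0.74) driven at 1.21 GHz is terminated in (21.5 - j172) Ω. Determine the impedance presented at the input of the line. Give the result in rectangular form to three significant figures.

λ = v/f = 0.74·c / 1.21 GHz = 0.183 m
βl = 2π·l/λ = 2π × 0.204 = 73.6°
tan(βl) = tan(73.6°) = 3.39
Z_in = Z_0·(Z_L + jZ_0·tanβl)/(Z_0 + jZ_L·tanβl)
     = 75·(21.5 + j82.5)/(659 + j73)

Z_in ≈ 3.45 + j9.01 Ω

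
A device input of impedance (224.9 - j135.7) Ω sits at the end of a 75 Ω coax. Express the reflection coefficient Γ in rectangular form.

Γ = (Z_L − Z_0)/(Z_L + Z_0) = (149.9 − j135.7)/(299.9 − j135.7)

Γ ≈ 0.585 − j0.188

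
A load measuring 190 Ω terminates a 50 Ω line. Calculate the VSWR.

For a purely resistive load, VSWR = R_L/Z_0 or Z_0/R_L (whichever > 1) = 190/50

VSWR ≈ 3.8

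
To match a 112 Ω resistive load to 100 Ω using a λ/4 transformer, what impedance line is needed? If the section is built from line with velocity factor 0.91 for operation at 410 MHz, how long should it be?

Z_qwt = √(Z_0·R_L) = √(100 × 112) = √11200
λ = 0.91·c/f = 0.666 m, so l = λ/4 = 0.166 m

Z_qwt ≈ 106 Ω; length ≈ 16.6 cm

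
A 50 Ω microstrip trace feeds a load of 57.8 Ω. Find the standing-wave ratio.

For a purely resistive load, VSWR = R_L/Z_0 or Z_0/R_L (whichever > 1) = 57.8/50

VSWR ≈ 1.16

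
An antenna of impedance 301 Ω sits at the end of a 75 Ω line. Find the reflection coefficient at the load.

Γ = (Z_L − Z_0)/(Z_L + Z_0) = (301 − 75)/(301 + 75) = 226/376

Γ = 0.601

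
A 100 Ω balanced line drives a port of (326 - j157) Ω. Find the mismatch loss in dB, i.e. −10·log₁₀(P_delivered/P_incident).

mismatch loss ≈ 1.99 dB

Γ = (226 − j157)/(426 − j157), |Γ| = 0.606
|Γ|² = 0.367, so P_del/P_inc = 1 − |Γ|² = 0.633
ML = −10·log₁₀(1 − |Γ|²)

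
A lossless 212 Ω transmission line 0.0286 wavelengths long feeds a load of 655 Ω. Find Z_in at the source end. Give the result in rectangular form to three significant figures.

Z_in ≈ 515 − j250 Ω

βl = 2π × 0.0286 = 10.3°
tan(βl) = tan(10.3°) = 0.182
Z_in = Z_0·(Z_L + jZ_0·tanβl)/(Z_0 + jZ_L·tanβl)
     = 212·(655 + j38.5)/(212 + j119)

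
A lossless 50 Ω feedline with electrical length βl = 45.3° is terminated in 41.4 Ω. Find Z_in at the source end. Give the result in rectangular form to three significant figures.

Z_in ≈ 49.2 + j9.34 Ω

tan(βl) = tan(45.3°) = 1.01
Z_in = Z_0·(Z_L + jZ_0·tanβl)/(Z_0 + jZ_L·tanβl)
     = 50·(41.4 + j50.5)/(50 + j41.8)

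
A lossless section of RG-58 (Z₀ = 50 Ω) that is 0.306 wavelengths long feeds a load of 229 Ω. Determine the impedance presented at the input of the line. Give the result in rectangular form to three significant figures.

Z_in ≈ 12.3 + j17.4 Ω

βl = 2π × 0.306 = 110°
tan(βl) = tan(110°) = -2.72
Z_in = Z_0·(Z_L + jZ_0·tanβl)/(Z_0 + jZ_L·tanβl)
     = 50·(229 − j136)/(50 − j624)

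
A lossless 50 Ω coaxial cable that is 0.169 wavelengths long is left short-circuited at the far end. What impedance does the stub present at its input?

Z_in ≈ +j89.6 Ω

βl = 2π × 0.169 = 60.8°
tan(βl) = 1.79
For a short-circuited stub, Z_in = jZ_0·tan(βl)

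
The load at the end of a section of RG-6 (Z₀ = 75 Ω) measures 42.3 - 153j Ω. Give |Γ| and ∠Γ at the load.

Γ = (Z_L − Z_0)/(Z_L + Z_0) = (-32.7 − j153)/(117.3 − j153)
|Γ| = 156/193 = 0.812

Γ ≈ 0.812 ∠ -49.5°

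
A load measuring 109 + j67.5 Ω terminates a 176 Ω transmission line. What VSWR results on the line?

VSWR ≈ 1.96

Γ = (Z_L − Z_0)/(Z_L + Z_0) = (-67 + j67.5)/(285 + j67.5)
|Γ| = 95.1/293 = 0.325
VSWR = (1 + |Γ|)/(1 − |Γ|) = 1.32/0.675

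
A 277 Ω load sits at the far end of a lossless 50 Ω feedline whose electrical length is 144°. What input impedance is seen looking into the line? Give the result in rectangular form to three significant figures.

Z_in ≈ 24.6 + j62.7 Ω

tan(βl) = tan(144°) = -0.727
Z_in = Z_0·(Z_L + jZ_0·tanβl)/(Z_0 + jZ_L·tanβl)
     = 50·(277 − j36.3)/(50 − j201)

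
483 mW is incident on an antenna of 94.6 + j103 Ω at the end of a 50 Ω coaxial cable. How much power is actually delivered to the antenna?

P_delivered ≈ 290 mW

|Γ| = |(44.6 + j103)/(144.6 + j103)| = 0.632
|Γ|² = 0.4
P_refl = |Γ|²·P_inc = 193 mW, P_del = (1 − |Γ|²)·P_inc = 290 mW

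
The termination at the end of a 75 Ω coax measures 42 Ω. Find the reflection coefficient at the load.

Γ = (Z_L − Z_0)/(Z_L + Z_0) = (42 − 75)/(42 + 75) = -33/117

Γ = -0.282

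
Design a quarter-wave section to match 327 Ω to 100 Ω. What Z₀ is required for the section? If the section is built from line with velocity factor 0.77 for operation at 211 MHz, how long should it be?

Z_qwt ≈ 181 Ω; length ≈ 27.4 cm

Z_qwt = √(Z_0·R_L) = √(100 × 327) = √32700
λ = 0.77·c/f = 1.09 m, so l = λ/4 = 0.274 m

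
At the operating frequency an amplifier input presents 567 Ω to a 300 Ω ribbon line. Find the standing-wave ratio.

VSWR ≈ 1.89

For a purely resistive load, VSWR = R_L/Z_0 or Z_0/R_L (whichever > 1) = 567/300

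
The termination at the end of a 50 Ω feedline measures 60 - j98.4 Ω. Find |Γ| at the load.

Γ = (Z_L − Z_0)/(Z_L + Z_0) = (10 − j98.4)/(110 − j98.4)
|Γ| = 98.9/148

|Γ| ≈ 0.67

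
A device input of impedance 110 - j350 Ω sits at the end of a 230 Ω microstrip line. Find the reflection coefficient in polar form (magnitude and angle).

Γ = (Z_L − Z_0)/(Z_L + Z_0) = (-120 − j350)/(340 − j350)
|Γ| = 370/488 = 0.758

Γ ≈ 0.758 ∠ -63.1°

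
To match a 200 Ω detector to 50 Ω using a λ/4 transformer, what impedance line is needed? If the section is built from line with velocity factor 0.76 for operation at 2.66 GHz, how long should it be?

Z_qwt ≈ 100 Ω; length ≈ 2.14 cm

Z_qwt = √(Z_0·R_L) = √(50 × 200) = √10000
λ = 0.76·c/f = 0.0857 m, so l = λ/4 = 0.0214 m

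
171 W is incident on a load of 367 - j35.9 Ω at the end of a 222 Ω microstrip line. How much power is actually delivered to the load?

P_delivered ≈ 160 W

|Γ| = |(145 − j35.9)/(589 − j35.9)| = 0.253
|Γ|² = 0.0641
P_refl = |Γ|²·P_inc = 11 W, P_del = (1 − |Γ|²)·P_inc = 160 W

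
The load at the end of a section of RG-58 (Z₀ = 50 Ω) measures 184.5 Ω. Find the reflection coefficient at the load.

Γ = (Z_L − Z_0)/(Z_L + Z_0) = (184.5 − 50)/(184.5 + 50) = 134.5/234.5

Γ = 0.574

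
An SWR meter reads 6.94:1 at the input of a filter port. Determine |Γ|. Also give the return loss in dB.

|Γ| ≈ 0.748; return loss ≈ 2.52 dB

|Γ| = (S − 1)/(S + 1) = (6.94 − 1)/(6.94 + 1) = 5.94/7.94
RL = −20·log₁₀|Γ| = −20·log₁₀(0.748)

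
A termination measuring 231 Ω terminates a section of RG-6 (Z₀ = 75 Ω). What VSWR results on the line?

VSWR ≈ 3.08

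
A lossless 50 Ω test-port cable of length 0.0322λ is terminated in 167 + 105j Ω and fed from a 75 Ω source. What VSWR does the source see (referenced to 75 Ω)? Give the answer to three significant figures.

βl = 2π × 0.0322 = 11.6°
tan(βl) = 0.205
Z_in = Z_0·(Z_L + jZ_0·tanβl)/(Z_0 + jZ_L·tanβl) = 219 − j61.5 Ω
Γ_s = (Z_in − Z_s)/(Z_in + Z_s) = (144 − j61.5)/(294 − j61.5), |Γ_s| = 0.522
VSWR = (1 + |Γ_s|)/(1 − |Γ_s|)

VSWR ≈ 3.18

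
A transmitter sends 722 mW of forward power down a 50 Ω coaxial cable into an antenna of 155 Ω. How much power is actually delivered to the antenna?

Γ = (155 − 50)/(155 + 50) = 0.512
|Γ|² = 0.262
P_refl = |Γ|²·P_inc = 189 mW, P_del = (1 − |Γ|²)·P_inc = 533 mW

P_delivered ≈ 533 mW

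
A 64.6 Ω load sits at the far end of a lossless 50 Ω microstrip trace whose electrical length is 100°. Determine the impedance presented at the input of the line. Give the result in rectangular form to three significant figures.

Z_in ≈ 39.2 + j3.47 Ω

tan(βl) = tan(100°) = -5.67
Z_in = Z_0·(Z_L + jZ_0·tanβl)/(Z_0 + jZ_L·tanβl)
     = 50·(64.6 − j284)/(50 − j366)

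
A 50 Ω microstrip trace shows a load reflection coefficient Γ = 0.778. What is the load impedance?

Z_L ≈ 400 Ω

Z_L = Z_0·(1 + Γ)/(1 − Γ) = 50·(1.78)/(0.222)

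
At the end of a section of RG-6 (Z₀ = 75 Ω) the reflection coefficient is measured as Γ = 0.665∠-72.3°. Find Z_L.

Z_L ≈ 40.3 − j91.6 Ω

Z_L = Z_0·(1 + Γ)/(1 − Γ) = 75·(1.2 − j0.634)/(0.798 + j0.634)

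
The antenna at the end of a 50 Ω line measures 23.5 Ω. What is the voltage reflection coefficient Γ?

Γ = (Z_L − Z_0)/(Z_L + Z_0) = (23.5 − 50)/(23.5 + 50) = -26.5/73.5

Γ = -0.361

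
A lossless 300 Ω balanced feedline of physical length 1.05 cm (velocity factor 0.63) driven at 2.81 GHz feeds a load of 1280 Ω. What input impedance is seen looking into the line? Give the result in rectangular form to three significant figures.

λ = v/f = 0.63·c / 2.81 GHz = 0.0673 m
βl = 2π·l/λ = 2π × 0.156 = 56.2°
tan(βl) = tan(56.2°) = 1.49
Z_in = Z_0·(Z_L + jZ_0·tanβl)/(Z_0 + jZ_L·tanβl)
     = 300·(1280 + j448)/(300 + j1910)

Z_in ≈ 99.4 − j185 Ω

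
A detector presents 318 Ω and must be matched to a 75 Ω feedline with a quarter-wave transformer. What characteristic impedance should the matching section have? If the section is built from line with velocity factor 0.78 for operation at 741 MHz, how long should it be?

Z_qwt = √(Z_0·R_L) = √(75 × 318) = √23850
λ = 0.78·c/f = 0.316 m, so l = λ/4 = 0.0789 m

Z_qwt ≈ 154 Ω; length ≈ 7.89 cm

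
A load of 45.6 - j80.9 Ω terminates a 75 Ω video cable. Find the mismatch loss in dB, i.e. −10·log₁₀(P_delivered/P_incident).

mismatch loss ≈ 1.88 dB

Γ = (-29.4 − j80.9)/(120.6 − j80.9), |Γ| = 0.593
|Γ|² = 0.351, so P_del/P_inc = 1 − |Γ|² = 0.649
ML = −10·log₁₀(1 − |Γ|²)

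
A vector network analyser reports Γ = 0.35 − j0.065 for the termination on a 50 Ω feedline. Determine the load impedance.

Z_L = Z_0·(1 + Γ)/(1 − Γ) = 50·(1.35 − j0.065)/(0.65 + j0.065)

Z_L ≈ 102 − j15.2 Ω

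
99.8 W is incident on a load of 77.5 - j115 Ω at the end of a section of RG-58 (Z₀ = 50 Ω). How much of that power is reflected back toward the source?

P_reflected ≈ 47.3 W

|Γ| = |(27.5 − j115)/(127.5 − j115)| = 0.689
|Γ|² = 0.474
P_refl = |Γ|²·P_inc = 47.3 W, P_del = (1 − |Γ|²)·P_inc = 52.5 W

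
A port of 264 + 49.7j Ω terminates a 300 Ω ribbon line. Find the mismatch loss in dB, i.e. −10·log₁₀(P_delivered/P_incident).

mismatch loss ≈ 0.0513 dB

Γ = (-36 + j49.7)/(564 + j49.7), |Γ| = 0.108
|Γ|² = 0.0117, so P_del/P_inc = 1 − |Γ|² = 0.988
ML = −10·log₁₀(1 − |Γ|²)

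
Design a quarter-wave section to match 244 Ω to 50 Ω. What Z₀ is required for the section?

Z_qwt = √(Z_0·R_L) = √(50 × 244) = √12200

Z_qwt ≈ 110 Ω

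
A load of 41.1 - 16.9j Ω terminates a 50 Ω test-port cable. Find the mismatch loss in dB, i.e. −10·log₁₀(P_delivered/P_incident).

Γ = (-8.9 − j16.9)/(91.1 − j16.9), |Γ| = 0.206
|Γ|² = 0.0425, so P_del/P_inc = 1 − |Γ|² = 0.958
ML = −10·log₁₀(1 − |Γ|²)

mismatch loss ≈ 0.189 dB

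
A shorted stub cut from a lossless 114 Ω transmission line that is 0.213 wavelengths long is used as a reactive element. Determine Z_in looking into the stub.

Z_in ≈ +j482 Ω

βl = 2π × 0.213 = 76.7°
tan(βl) = 4.22
For a shorted stub, Z_in = jZ_0·tan(βl)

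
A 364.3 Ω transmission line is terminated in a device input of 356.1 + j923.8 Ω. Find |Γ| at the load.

|Γ| ≈ 0.789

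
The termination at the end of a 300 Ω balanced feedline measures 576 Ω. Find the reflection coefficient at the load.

Γ = 0.315

Γ = (Z_L − Z_0)/(Z_L + Z_0) = (576 − 300)/(576 + 300) = 276/876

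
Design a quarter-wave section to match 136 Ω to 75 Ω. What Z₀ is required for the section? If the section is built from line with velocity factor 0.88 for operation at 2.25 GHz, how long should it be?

Z_qwt = √(Z_0·R_L) = √(75 × 136) = √10200
λ = 0.88·c/f = 0.117 m, so l = λ/4 = 0.0293 m

Z_qwt ≈ 101 Ω; length ≈ 2.93 cm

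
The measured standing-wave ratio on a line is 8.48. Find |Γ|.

|Γ| ≈ 0.789

|Γ| = (S − 1)/(S + 1) = (8.48 − 1)/(8.48 + 1) = 7.48/9.48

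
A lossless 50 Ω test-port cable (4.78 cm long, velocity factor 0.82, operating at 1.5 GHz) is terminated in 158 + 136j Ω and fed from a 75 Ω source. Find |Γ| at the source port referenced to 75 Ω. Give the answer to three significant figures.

|Γ| ≈ 0.788

λ = v/f = 0.82·c / 1.5 GHz = 0.164 m
βl = 2π·l/λ = 2π × 0.291 = 105°
tan(βl) = -3.75
Z_in = Z_0·(Z_L + jZ_0·tanβl)/(Z_0 + jZ_L·tanβl) = 8.95 + j4.87 Ω
Γ_s = (Z_in − Z_s)/(Z_in + Z_s) = (-66 + j4.87)/(84 + j4.87), |Γ_s| = 0.788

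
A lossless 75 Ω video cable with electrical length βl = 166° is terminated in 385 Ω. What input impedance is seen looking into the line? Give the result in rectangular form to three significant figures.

tan(βl) = tan(166°) = -0.249
Z_in = Z_0·(Z_L + jZ_0·tanβl)/(Z_0 + jZ_L·tanβl)
     = 75·(385 − j18.7)/(75 − j96)

Z_in ≈ 155 + j180 Ω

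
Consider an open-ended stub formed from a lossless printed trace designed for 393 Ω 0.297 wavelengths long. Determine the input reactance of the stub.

X_in ≈ 120 Ω (inductive)

βl = 2π × 0.297 = 107°
tan(βl) = -3.29
For an open-ended stub, Z_in = −jZ_0·cot(βl) = −jZ_0/tan(βl)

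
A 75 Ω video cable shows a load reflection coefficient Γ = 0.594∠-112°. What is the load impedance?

Z_L ≈ 27 − j46 Ω

Z_L = Z_0·(1 + Γ)/(1 − Γ) = 75·(0.777 − j0.551)/(1.22 + j0.551)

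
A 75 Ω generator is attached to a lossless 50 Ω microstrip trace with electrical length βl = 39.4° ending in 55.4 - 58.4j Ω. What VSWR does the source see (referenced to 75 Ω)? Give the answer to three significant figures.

tan(βl) = 0.821
Z_in = Z_0·(Z_L + jZ_0·tanβl)/(Z_0 + jZ_L·tanβl) = 19.9 − j18.1 Ω
Γ_s = (Z_in − Z_s)/(Z_in + Z_s) = (-55.1 − j18.1)/(94.9 − j18.1), |Γ_s| = 0.601
VSWR = (1 + |Γ_s|)/(1 − |Γ_s|)

VSWR ≈ 4.01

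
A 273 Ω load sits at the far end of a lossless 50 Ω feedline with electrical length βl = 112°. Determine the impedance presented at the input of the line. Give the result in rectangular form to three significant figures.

tan(βl) = tan(112°) = -2.48
Z_in = Z_0·(Z_L + jZ_0·tanβl)/(Z_0 + jZ_L·tanβl)
     = 50·(273 − j124)/(50 − j676)

Z_in ≈ 10.6 + j19.4 Ω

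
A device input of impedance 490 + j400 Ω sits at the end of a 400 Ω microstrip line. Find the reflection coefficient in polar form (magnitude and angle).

Γ ≈ 0.42 ∠ 53.1°

Γ = (Z_L − Z_0)/(Z_L + Z_0) = (90 + j400)/(890 + j400)
|Γ| = 410/976 = 0.42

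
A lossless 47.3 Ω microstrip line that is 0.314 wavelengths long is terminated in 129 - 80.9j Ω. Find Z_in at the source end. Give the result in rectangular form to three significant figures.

Z_in ≈ 16.8 + j28 Ω

βl = 2π × 0.314 = 113°
tan(βl) = tan(113°) = -2.35
Z_in = Z_0·(Z_L + jZ_0·tanβl)/(Z_0 + jZ_L·tanβl)
     = 47.3·(129 − j192)/(-143 − j303)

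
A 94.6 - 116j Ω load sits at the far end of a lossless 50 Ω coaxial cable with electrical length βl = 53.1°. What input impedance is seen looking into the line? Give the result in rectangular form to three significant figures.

tan(βl) = tan(53.1°) = 1.33
Z_in = Z_0·(Z_L + jZ_0·tanβl)/(Z_0 + jZ_L·tanβl)
     = 50·(94.6 − j49.4)/(204 + j126)

Z_in ≈ 11.4 − j19.1 Ω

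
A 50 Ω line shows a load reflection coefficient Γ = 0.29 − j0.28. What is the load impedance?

Z_L = Z_0·(1 + Γ)/(1 − Γ) = 50·(1.29 − j0.28)/(0.71 + j0.28)

Z_L ≈ 71.9 − j48.1 Ω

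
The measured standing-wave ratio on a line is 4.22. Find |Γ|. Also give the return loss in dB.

|Γ| ≈ 0.617; return loss ≈ 4.2 dB

|Γ| = (S − 1)/(S + 1) = (4.22 − 1)/(4.22 + 1) = 3.22/5.22
RL = −20·log₁₀|Γ| = −20·log₁₀(0.617)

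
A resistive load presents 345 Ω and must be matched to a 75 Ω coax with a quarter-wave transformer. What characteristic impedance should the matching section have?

Z_qwt = √(Z_0·R_L) = √(75 × 345) = √25880

Z_qwt ≈ 161 Ω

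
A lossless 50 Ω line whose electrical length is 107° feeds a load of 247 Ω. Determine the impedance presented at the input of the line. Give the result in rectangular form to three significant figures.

Z_in ≈ 11 + j14.6 Ω

tan(βl) = tan(107°) = -3.27
Z_in = Z_0·(Z_L + jZ_0·tanβl)/(Z_0 + jZ_L·tanβl)
     = 50·(247 − j164)/(50 − j808)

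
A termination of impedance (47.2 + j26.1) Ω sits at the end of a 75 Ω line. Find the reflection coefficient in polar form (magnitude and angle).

Γ = (Z_L − Z_0)/(Z_L + Z_0) = (-27.8 + j26.1)/(122.2 + j26.1)
|Γ| = 38.1/125 = 0.305

Γ ≈ 0.305 ∠ 125°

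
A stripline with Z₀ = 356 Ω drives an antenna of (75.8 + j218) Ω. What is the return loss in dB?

Γ = (-280.2 + j218)/(431.8 + j218), |Γ| = 0.734
RL = −20·log₁₀|Γ| = −20·log₁₀(0.734)

RL ≈ 2.69 dB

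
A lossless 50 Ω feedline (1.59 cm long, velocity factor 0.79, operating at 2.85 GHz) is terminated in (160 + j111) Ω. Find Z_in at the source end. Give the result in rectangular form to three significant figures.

Z_in ≈ 13.5 − j27.1 Ω

λ = v/f = 0.79·c / 2.85 GHz = 0.0832 m
βl = 2π·l/λ = 2π × 0.191 = 68.8°
tan(βl) = tan(68.8°) = 2.58
Z_in = Z_0·(Z_L + jZ_0·tanβl)/(Z_0 + jZ_L·tanβl)
     = 50·(160 + j240)/(-237 + j413)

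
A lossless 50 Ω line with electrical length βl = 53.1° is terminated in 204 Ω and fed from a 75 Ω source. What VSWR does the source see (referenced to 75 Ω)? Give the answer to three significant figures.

tan(βl) = 1.33
Z_in = Z_0·(Z_L + jZ_0·tanβl)/(Z_0 + jZ_L·tanβl) = 18.5 − j34.1 Ω
Γ_s = (Z_in − Z_s)/(Z_in + Z_s) = (-56.5 − j34.1)/(93.5 − j34.1), |Γ_s| = 0.663
VSWR = (1 + |Γ_s|)/(1 − |Γ_s|)

VSWR ≈ 4.93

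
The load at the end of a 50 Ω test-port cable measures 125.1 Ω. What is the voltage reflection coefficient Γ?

Γ = 0.429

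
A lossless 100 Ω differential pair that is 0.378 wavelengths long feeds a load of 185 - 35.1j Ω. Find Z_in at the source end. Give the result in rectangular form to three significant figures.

βl = 2π × 0.378 = 136°
tan(βl) = tan(136°) = -0.963
Z_in = Z_0·(Z_L + jZ_0·tanβl)/(Z_0 + jZ_L·tanβl)
     = 100·(185 − j131)/(66.2 − j178)

Z_in ≈ 98.7 + j67.2 Ω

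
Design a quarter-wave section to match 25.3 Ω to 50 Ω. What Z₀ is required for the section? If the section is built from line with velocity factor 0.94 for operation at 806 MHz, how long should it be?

Z_qwt ≈ 35.6 Ω; length ≈ 8.75 cm

Z_qwt = √(Z_0·R_L) = √(50 × 25.3) = √1265
λ = 0.94·c/f = 0.35 m, so l = λ/4 = 0.0875 m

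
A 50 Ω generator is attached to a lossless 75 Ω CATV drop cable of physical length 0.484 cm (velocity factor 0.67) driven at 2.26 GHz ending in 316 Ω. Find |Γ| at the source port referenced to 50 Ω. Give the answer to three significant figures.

|Γ| ≈ 0.712

λ = v/f = 0.67·c / 2.26 GHz = 0.0889 m
βl = 2π·l/λ = 2π × 0.0544 = 19.6°
tan(βl) = 0.356
Z_in = Z_0·(Z_L + jZ_0·tanβl)/(Z_0 + jZ_L·tanβl) = 110 − j138 Ω
Γ_s = (Z_in − Z_s)/(Z_in + Z_s) = (59.6 − j138)/(160 − j138), |Γ_s| = 0.712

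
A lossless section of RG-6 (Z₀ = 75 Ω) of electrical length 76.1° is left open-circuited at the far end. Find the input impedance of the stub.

tan(βl) = 4.04
For an open-circuited stub, Z_in = −jZ_0·cot(βl) = −jZ_0/tan(βl)

Z_in ≈ −j18.6 Ω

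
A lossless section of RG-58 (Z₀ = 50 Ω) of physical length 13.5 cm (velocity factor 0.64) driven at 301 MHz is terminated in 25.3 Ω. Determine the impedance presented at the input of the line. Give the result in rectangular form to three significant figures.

Z_in ≈ 84.8 + j28.9 Ω

λ = v/f = 0.64·c / 301 MHz = 0.638 m
βl = 2π·l/λ = 2π × 0.212 = 76.2°
tan(βl) = tan(76.2°) = 4.07
Z_in = Z_0·(Z_L + jZ_0·tanβl)/(Z_0 + jZ_L·tanβl)
     = 50·(25.3 + j203)/(50 + j103)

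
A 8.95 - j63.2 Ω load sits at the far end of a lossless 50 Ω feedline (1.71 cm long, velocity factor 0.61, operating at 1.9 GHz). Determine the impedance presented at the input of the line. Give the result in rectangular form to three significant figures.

λ = v/f = 0.61·c / 1.9 GHz = 0.0963 m
βl = 2π·l/λ = 2π × 0.178 = 63.9°
tan(βl) = tan(63.9°) = 2.04
Z_in = Z_0·(Z_L + jZ_0·tanβl)/(Z_0 + jZ_L·tanβl)
     = 50·(8.95 + j38.9)/(179 + j18.3)

Z_in ≈ 3.57 + j10.5 Ω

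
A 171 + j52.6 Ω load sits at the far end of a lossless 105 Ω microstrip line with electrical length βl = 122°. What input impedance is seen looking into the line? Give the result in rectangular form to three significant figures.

Z_in ≈ 60.7 + j23.7 Ω

tan(βl) = tan(122°) = -1.6
Z_in = Z_0·(Z_L + jZ_0·tanβl)/(Z_0 + jZ_L·tanβl)
     = 105·(171 − j115)/(189 − j274)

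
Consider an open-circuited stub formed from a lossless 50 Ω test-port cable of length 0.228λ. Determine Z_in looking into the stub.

Z_in ≈ −j6.96 Ω

βl = 2π × 0.228 = 82.1°
tan(βl) = 7.19
For an open-circuited stub, Z_in = −jZ_0·cot(βl) = −jZ_0/tan(βl)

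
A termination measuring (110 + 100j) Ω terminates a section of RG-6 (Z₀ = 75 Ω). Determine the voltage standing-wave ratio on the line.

VSWR ≈ 3.03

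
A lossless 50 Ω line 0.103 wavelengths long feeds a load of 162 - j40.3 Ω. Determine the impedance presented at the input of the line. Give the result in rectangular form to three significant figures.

Z_in ≈ 29.6 − j46.7 Ω

βl = 2π × 0.103 = 37.1°
tan(βl) = tan(37.1°) = 0.756
Z_in = Z_0·(Z_L + jZ_0·tanβl)/(Z_0 + jZ_L·tanβl)
     = 50·(162 − j2.51)/(80.5 + j122)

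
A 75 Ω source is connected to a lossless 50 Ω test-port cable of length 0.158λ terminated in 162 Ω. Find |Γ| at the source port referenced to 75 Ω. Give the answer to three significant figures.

βl = 2π × 0.158 = 56.9°
tan(βl) = 1.53
Z_in = Z_0·(Z_L + jZ_0·tanβl)/(Z_0 + jZ_L·tanβl) = 21.1 − j28.4 Ω
Γ_s = (Z_in − Z_s)/(Z_in + Z_s) = (-53.9 − j28.4)/(96.1 − j28.4), |Γ_s| = 0.607

|Γ| ≈ 0.607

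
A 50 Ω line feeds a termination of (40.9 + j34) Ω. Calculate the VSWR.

Γ = (Z_L − Z_0)/(Z_L + Z_0) = (-9.1 + j34)/(90.9 + j34)
|Γ| = 35.2/97.1 = 0.363
VSWR = (1 + |Γ|)/(1 − |Γ|) = 1.36/0.637

VSWR ≈ 2.14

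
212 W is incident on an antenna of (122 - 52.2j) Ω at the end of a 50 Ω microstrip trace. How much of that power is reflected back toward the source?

P_reflected ≈ 51.9 W

|Γ| = |(72 − j52.2)/(172 − j52.2)| = 0.495
|Γ|² = 0.245
P_refl = |Γ|²·P_inc = 51.9 W, P_del = (1 − |Γ|²)·P_inc = 160 W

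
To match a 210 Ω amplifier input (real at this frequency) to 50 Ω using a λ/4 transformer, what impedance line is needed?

Z_qwt = √(Z_0·R_L) = √(50 × 210) = √10500

Z_qwt ≈ 102 Ω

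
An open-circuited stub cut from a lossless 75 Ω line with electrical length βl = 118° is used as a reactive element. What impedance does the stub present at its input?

tan(βl) = -1.88
For an open-circuited stub, Z_in = −jZ_0·cot(βl) = −jZ_0/tan(βl)

Z_in ≈ +j39.9 Ω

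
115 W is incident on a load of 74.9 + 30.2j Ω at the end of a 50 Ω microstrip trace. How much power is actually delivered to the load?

P_delivered ≈ 104 W

|Γ| = |(24.9 + j30.2)/(124.9 + j30.2)| = 0.305
|Γ|² = 0.0928
P_refl = |Γ|²·P_inc = 10.7 W, P_del = (1 − |Γ|²)·P_inc = 104 W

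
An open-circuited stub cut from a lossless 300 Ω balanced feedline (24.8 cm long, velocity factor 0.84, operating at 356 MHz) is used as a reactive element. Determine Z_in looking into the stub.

λ = v/f = 0.84·c / 356 MHz = 0.708 m
βl = 2π·l/λ = 2π × 0.35 = 126°
tan(βl) = -1.37
For an open-circuited stub, Z_in = −jZ_0·cot(βl) = −jZ_0/tan(βl)

Z_in ≈ +j219 Ω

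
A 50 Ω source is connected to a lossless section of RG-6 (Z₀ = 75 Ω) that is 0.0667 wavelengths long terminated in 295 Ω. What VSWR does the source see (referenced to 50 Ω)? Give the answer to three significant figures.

VSWR ≈ 5.38

βl = 2π × 0.0667 = 24°
tan(βl) = 0.445
Z_in = Z_0·(Z_L + jZ_0·tanβl)/(Z_0 + jZ_L·tanβl) = 86.9 − j119 Ω
Γ_s = (Z_in − Z_s)/(Z_in + Z_s) = (36.9 − j119)/(137 − j119), |Γ_s| = 0.686
VSWR = (1 + |Γ_s|)/(1 − |Γ_s|)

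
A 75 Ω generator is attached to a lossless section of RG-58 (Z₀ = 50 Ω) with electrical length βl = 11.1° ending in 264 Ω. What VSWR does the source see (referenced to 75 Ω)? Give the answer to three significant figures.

tan(βl) = 0.196
Z_in = Z_0·(Z_L + jZ_0·tanβl)/(Z_0 + jZ_L·tanβl) = 132 − j127 Ω
Γ_s = (Z_in − Z_s)/(Z_in + Z_s) = (57.2 − j127)/(207 − j127), |Γ_s| = 0.574
VSWR = (1 + |Γ_s|)/(1 − |Γ_s|)

VSWR ≈ 3.69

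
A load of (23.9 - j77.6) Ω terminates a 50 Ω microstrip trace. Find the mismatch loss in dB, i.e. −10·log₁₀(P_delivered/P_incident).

Γ = (-26.1 − j77.6)/(73.9 − j77.6), |Γ| = 0.764
|Γ|² = 0.584, so P_del/P_inc = 1 − |Γ|² = 0.416
ML = −10·log₁₀(1 − |Γ|²)

mismatch loss ≈ 3.81 dB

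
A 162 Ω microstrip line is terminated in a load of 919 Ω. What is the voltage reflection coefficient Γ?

Γ = 0.7

Γ = (Z_L − Z_0)/(Z_L + Z_0) = (919 − 162)/(919 + 162) = 757/1081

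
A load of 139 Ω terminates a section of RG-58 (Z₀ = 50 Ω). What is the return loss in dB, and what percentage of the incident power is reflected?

Γ = (139 − 50)/(139 + 50) = 0.471
RL = −20·log₁₀(0.471) = 6.54 dB
P_refl/P_inc = |Γ|² = 0.222

RL ≈ 6.54 dB; 22.2% of incident power reflected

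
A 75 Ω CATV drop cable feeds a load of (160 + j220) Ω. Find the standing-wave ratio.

VSWR ≈ 6.48

Γ = (Z_L − Z_0)/(Z_L + Z_0) = (85 + j220)/(235 + j220)
|Γ| = 236/322 = 0.733
VSWR = (1 + |Γ|)/(1 − |Γ|) = 1.73/0.267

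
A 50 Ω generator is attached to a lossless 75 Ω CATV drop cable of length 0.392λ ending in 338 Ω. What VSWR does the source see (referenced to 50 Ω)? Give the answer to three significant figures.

βl = 2π × 0.392 = 141°
tan(βl) = -0.806
Z_in = Z_0·(Z_L + jZ_0·tanβl)/(Z_0 + jZ_L·tanβl) = 39.3 + j82.2 Ω
Γ_s = (Z_in − Z_s)/(Z_in + Z_s) = (-10.7 + j82.2)/(89.3 + j82.2), |Γ_s| = 0.683
VSWR = (1 + |Γ_s|)/(1 − |Γ_s|)

VSWR ≈ 5.31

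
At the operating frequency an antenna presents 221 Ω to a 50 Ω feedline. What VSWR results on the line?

VSWR ≈ 4.42

Γ = (221 − 50)/(221 + 50) = 0.631
VSWR = (1 + 0.631)/(1 − 0.631)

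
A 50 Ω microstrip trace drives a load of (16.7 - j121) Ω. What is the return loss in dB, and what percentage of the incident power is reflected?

RL ≈ 0.835 dB; 82.5% of incident power reflected

Γ = (-33.3 − j121)/(66.7 − j121), |Γ| = 0.908
RL = −20·log₁₀(0.908) = 0.835 dB
P_refl/P_inc = |Γ|² = 0.825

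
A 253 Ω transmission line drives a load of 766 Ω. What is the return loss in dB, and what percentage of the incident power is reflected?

RL ≈ 5.96 dB; 25.3% of incident power reflected

Γ = (766 − 253)/(766 + 253) = 0.503
RL = −20·log₁₀(0.503) = 5.96 dB
P_refl/P_inc = |Γ|² = 0.253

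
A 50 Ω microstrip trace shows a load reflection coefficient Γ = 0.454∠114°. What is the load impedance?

Z_L ≈ 25.2 + j26.3 Ω

Z_L = Z_0·(1 + Γ)/(1 − Γ) = 50·(0.815 + j0.415)/(1.18 − j0.415)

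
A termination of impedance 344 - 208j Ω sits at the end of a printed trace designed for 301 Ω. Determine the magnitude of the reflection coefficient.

Γ = (Z_L − Z_0)/(Z_L + Z_0) = (43 − j208)/(645 − j208)
|Γ| = 212/678

|Γ| ≈ 0.313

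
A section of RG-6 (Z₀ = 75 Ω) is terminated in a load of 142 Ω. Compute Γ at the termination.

Γ = (Z_L − Z_0)/(Z_L + Z_0) = (142 − 75)/(142 + 75) = 67/217

Γ = 0.309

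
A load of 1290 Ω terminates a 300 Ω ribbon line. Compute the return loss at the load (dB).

Γ = (1290 − 300)/(1290 + 300) = 0.623
RL = −20·log₁₀|Γ| = −20·log₁₀(0.623)

RL ≈ 4.12 dB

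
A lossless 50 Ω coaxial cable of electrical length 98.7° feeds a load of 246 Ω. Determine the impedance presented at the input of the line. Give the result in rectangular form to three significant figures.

Z_in ≈ 10.4 + j7.33 Ω

tan(βl) = tan(98.7°) = -6.54
Z_in = Z_0·(Z_L + jZ_0·tanβl)/(Z_0 + jZ_L·tanβl)
     = 50·(246 − j327)/(50 − j1610)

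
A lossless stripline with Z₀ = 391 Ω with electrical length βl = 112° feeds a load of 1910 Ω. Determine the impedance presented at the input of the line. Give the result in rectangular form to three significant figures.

Z_in ≈ 92.5 + j150 Ω

tan(βl) = tan(112°) = -2.48
Z_in = Z_0·(Z_L + jZ_0·tanβl)/(Z_0 + jZ_L·tanβl)
     = 391·(1910 − j968)/(391 − j4730)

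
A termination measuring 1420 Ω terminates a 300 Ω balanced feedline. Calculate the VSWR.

Γ = (1420 − 300)/(1420 + 300) = 0.651
VSWR = (1 + 0.651)/(1 − 0.651)

VSWR ≈ 4.73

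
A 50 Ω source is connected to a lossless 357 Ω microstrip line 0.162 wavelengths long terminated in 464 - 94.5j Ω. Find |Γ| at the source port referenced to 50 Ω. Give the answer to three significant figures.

βl = 2π × 0.162 = 58.3°
tan(βl) = 1.62
Z_in = Z_0·(Z_L + jZ_0·tanβl)/(Z_0 + jZ_L·tanβl) = 260 − j44.1 Ω
Γ_s = (Z_in − Z_s)/(Z_in + Z_s) = (210 − j44.1)/(310 − j44.1), |Γ_s| = 0.685

|Γ| ≈ 0.685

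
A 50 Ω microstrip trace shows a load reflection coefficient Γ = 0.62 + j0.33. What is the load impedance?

Z_L = Z_0·(1 + Γ)/(1 − Γ) = 50·(1.62 + j0.33)/(0.38 − j0.33)

Z_L ≈ 100 + j130 Ω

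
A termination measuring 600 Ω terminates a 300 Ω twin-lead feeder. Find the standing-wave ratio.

For a purely resistive load, VSWR = R_L/Z_0 or Z_0/R_L (whichever > 1) = 600/300

VSWR ≈ 2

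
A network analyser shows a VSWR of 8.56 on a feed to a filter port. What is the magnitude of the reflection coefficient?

|Γ| ≈ 0.791

|Γ| = (S − 1)/(S + 1) = (8.56 − 1)/(8.56 + 1) = 7.56/9.56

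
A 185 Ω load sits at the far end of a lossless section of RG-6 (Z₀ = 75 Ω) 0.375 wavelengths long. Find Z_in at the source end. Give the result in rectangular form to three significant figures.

βl = 2π × 0.375 = 135°
tan(βl) = tan(135°) = -1
Z_in = Z_0·(Z_L + jZ_0·tanβl)/(Z_0 + jZ_L·tanβl)
     = 75·(185 − j75)/(75 − j185)

Z_in ≈ 52.2 + j53.8 Ω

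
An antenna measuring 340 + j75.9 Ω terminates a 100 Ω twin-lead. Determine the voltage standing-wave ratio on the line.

Γ = (Z_L − Z_0)/(Z_L + Z_0) = (240 + j75.9)/(440 + j75.9)
|Γ| = 252/446 = 0.564
VSWR = (1 + |Γ|)/(1 − |Γ|) = 1.56/0.436

VSWR ≈ 3.58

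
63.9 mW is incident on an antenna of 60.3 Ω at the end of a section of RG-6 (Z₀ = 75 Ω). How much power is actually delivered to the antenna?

P_delivered ≈ 63.1 mW

Γ = (60.3 − 75)/(60.3 + 75) = -0.109
|Γ|² = 0.0118
P_refl = |Γ|²·P_inc = 0.754 mW, P_del = (1 − |Γ|²)·P_inc = 63.1 mW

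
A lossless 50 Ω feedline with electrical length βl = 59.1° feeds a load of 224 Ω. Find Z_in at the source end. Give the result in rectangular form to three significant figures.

tan(βl) = tan(59.1°) = 1.67
Z_in = Z_0·(Z_L + jZ_0·tanβl)/(Z_0 + jZ_L·tanβl)
     = 50·(224 + j83.5)/(50 + j374)

Z_in ≈ 14.9 − j27.9 Ω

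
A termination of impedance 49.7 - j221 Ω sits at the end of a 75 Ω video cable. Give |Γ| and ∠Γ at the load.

Γ = (Z_L − Z_0)/(Z_L + Z_0) = (-25.3 − j221)/(124.7 − j221)
|Γ| = 222/254 = 0.877

Γ ≈ 0.877 ∠ -36°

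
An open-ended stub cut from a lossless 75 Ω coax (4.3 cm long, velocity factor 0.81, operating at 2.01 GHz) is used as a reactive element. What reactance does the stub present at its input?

X_in ≈ 58.7 Ω (inductive)

λ = v/f = 0.81·c / 2.01 GHz = 0.121 m
βl = 2π·l/λ = 2π × 0.356 = 128°
tan(βl) = -1.28
For an open-ended stub, Z_in = −jZ_0·cot(βl) = −jZ_0/tan(βl)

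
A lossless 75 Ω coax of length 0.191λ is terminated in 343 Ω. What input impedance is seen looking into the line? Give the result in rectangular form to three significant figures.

βl = 2π × 0.191 = 68.8°
tan(βl) = tan(68.8°) = 2.57
Z_in = Z_0·(Z_L + jZ_0·tanβl)/(Z_0 + jZ_L·tanβl)
     = 75·(343 + j193)/(75 + j882)

Z_in ≈ 18.7 − j27.6 Ω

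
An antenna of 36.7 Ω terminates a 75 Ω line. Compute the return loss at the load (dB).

RL ≈ 9.3 dB

Γ = (36.7 − 75)/(36.7 + 75) = -0.343
RL = −20·log₁₀|Γ| = −20·log₁₀(0.343)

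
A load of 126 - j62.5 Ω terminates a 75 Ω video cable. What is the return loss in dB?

RL ≈ 8.33 dB

Γ = (51 − j62.5)/(201 − j62.5), |Γ| = 0.383
RL = −20·log₁₀|Γ| = −20·log₁₀(0.383)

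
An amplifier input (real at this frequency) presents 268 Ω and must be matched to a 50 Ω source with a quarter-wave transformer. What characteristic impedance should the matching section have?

Z_qwt ≈ 116 Ω

Z_qwt = √(Z_0·R_L) = √(50 × 268) = √13400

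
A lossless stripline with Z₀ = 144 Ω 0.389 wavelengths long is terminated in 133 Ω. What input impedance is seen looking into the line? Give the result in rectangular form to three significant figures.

βl = 2π × 0.389 = 140°
tan(βl) = tan(140°) = -0.838
Z_in = Z_0·(Z_L + jZ_0·tanβl)/(Z_0 + jZ_L·tanβl)
     = 144·(133 − j121)/(144 − j111)

Z_in ≈ 142 − j11.1 Ω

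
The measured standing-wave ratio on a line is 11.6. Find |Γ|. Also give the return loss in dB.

|Γ| = (S − 1)/(S + 1) = (11.6 − 1)/(11.6 + 1) = 10.6/12.6
RL = −20·log₁₀|Γ| = −20·log₁₀(0.841)

|Γ| ≈ 0.841; return loss ≈ 1.5 dB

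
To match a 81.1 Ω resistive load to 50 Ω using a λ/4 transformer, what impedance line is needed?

Z_qwt = √(Z_0·R_L) = √(50 × 81.1) = √4055

Z_qwt ≈ 63.7 Ω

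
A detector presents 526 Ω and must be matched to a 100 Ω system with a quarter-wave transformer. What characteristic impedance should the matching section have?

Z_qwt ≈ 229 Ω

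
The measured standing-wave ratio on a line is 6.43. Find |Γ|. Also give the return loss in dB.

|Γ| ≈ 0.731; return loss ≈ 2.72 dB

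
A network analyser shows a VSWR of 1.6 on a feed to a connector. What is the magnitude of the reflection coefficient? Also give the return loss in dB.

|Γ| ≈ 0.231; return loss ≈ 12.7 dB

|Γ| = (S − 1)/(S + 1) = (1.6 − 1)/(1.6 + 1) = 0.6/2.6
RL = −20·log₁₀|Γ| = −20·log₁₀(0.231)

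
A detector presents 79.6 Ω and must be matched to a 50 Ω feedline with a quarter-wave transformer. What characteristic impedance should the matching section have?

Z_qwt ≈ 63.1 Ω

Z_qwt = √(Z_0·R_L) = √(50 × 79.6) = √3980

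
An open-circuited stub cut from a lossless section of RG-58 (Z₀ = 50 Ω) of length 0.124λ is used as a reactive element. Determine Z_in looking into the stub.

βl = 2π × 0.124 = 44.6°
tan(βl) = 0.988
For an open-circuited stub, Z_in = −jZ_0·cot(βl) = −jZ_0/tan(βl)

Z_in ≈ −j50.6 Ω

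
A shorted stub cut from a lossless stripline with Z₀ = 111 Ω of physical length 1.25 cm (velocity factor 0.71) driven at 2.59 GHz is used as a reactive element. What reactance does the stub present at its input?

λ = v/f = 0.71·c / 2.59 GHz = 0.0822 m
βl = 2π·l/λ = 2π × 0.152 = 54.7°
tan(βl) = 1.41
For a shorted stub, Z_in = jZ_0·tan(βl)

X_in ≈ 157 Ω (inductive)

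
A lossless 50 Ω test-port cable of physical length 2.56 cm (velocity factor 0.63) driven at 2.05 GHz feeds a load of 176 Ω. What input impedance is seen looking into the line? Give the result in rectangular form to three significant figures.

Z_in ≈ 14.6 + j8.05 Ω

λ = v/f = 0.63·c / 2.05 GHz = 0.0922 m
βl = 2π·l/λ = 2π × 0.278 = 100°
tan(βl) = tan(100°) = -5.69
Z_in = Z_0·(Z_L + jZ_0·tanβl)/(Z_0 + jZ_L·tanβl)
     = 50·(176 − j285)/(50 − j1000)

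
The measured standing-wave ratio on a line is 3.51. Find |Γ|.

|Γ| = (S − 1)/(S + 1) = (3.51 − 1)/(3.51 + 1) = 2.51/4.51

|Γ| ≈ 0.557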